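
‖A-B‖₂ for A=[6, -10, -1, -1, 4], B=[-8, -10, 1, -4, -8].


d = √((6+ 8)² + (-10+ 10)² + (-1-1)² + (-1+ 4)² + (4+ 8)²)
  = √(196 + 0 + 4 + 9 + 144)
  = √353 = 18.7883

18.7883


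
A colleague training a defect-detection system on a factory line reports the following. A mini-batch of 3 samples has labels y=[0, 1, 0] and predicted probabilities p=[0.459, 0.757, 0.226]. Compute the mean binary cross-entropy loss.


L[0] = -ln(1-0.459) = -ln(0.541) = 0.6143
L[1] = -ln(0.757) = 0.2784
L[2] = -ln(1-0.226) = -ln(0.774) = 0.2562
mean = (0.6143 + 0.2784 + 0.2562)/3 = 0.383

0.383


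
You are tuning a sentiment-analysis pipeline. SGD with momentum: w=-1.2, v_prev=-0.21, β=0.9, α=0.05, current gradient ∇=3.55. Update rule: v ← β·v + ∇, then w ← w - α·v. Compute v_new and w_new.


v_new = 0.9·-0.21 + 3.55 = -0.189 + 3.55 = 3.361
w_new = -1.2 - 0.05·3.361 = -1.2 - 0.16805 = -1.36805

v_new=3.361, w_new=-1.36805


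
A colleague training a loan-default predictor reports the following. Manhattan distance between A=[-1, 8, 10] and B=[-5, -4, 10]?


d = |-1+ 5| + |8+ 4| + |10-10|
  = 4 + 12 + 0
  = 16

16


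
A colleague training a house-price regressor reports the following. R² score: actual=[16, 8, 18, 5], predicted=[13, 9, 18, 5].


ȳ = 11.75
SS_res = Σ(y-ŷ)² = 10
SS_tot = Σ(y-ȳ)² = 116.75
R² = 1 - SS_res/SS_tot = 1 - 0.0857 = 0.9143

0.9143


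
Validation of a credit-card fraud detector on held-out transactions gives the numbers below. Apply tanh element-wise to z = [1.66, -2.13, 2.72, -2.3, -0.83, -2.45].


tanh(1.66) = 0.9302
tanh(-2.13) = -0.9721
tanh(2.72) = 0.9914
tanh(-2.3) = -0.9801
tanh(-0.83) = -0.6805
tanh(-2.45) = -0.9852
result = [0.9302, -0.9721, 0.9914, -0.9801, -0.6805, -0.9852]

[0.9302, -0.9721, 0.9914, -0.9801, -0.6805, -0.9852]


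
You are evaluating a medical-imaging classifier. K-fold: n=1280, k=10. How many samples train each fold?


Fold size = 1280/10 = 128
Training per fold = 1280 - 128 = 1152

1152


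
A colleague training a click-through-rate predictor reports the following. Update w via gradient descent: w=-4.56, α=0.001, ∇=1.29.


w_new = w - α·∇
= -4.56 - 0.001·1.29
= -4.56 - 0.00129
= -4.56129

-4.56129


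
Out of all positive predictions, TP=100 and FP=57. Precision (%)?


Precision = TP/(TP+FP)
= 100/(100+57)
= 100/157 = 63.69%

63.69%


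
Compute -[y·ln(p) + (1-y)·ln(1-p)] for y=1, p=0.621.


BCE = -[y·ln(p) + (1-y)·ln(1-p)]
= -1·ln(0.621) - 0
= -ln(0.621) = 0.4764

0.4764


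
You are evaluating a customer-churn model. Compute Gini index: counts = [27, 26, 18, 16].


Probabilities: [27/87, 26/87, 18/87, 16/87] ≈ [0.3103, 0.2989, 0.2069, 0.1839]
Σpᵢ² = (729 + 676 + 324 + 256)/87² = 1985/7569
Gini = 1 - Σpᵢ² = 1 - 1985/7569 = 0.7377

0.7377


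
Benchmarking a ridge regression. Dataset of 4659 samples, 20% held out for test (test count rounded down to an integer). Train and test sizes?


Test = ⌊4659·20/100⌋ = 931
Train = 4659 - 931 = 3728

Train: 3728, Test: 931


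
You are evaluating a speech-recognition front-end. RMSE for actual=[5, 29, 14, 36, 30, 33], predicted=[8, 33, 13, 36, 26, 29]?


MSE = 58/6 = 9.6667
RMSE = √(58/6) = 3.1091

3.1091


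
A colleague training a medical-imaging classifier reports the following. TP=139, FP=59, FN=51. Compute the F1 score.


Precision = 139/198 = 0.702
Recall = 139/190 = 0.7316
F1 = 2·P·R/(P+R) = 2·TP/(2·TP+FP+FN) = 278/(278+59+51) = 278/388 = 0.7165

0.7165


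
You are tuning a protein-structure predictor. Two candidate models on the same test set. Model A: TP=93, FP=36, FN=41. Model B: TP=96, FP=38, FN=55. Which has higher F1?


Model A: P=93/129=0.7209, R=93/134=0.694, F1=2PR/(P+R)=2TP/(2TP+FP+FN)=186/263=0.7072
Model B: P=96/134=0.7164, R=96/151=0.6358, F1=2PR/(P+R)=2TP/(2TP+FP+FN)=192/285=0.6737
0.7072 > 0.6737 → Model A

Model A


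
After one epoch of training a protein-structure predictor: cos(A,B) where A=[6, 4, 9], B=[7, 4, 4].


A·B = 6·7 + 4·4 + 9·4 = 94
‖A‖ = √133 = 11.5326, ‖B‖ = √81 = 9
cos = 94/(√133·√81) = 94/√10773 = 0.9056

0.9056


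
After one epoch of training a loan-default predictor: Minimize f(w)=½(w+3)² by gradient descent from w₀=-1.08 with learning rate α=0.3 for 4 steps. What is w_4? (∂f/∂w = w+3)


step 1: grad = -1.08+3 = 1.92; w = -1.08 - 0.3·(1.92) = -1.656
step 2: grad = -1.656+3 = 1.344; w = -1.656 - 0.3·(1.344) = -2.0592
step 3: grad = -2.0592+3 = 0.9408; w = -2.0592 - 0.3·(0.9408) = -2.34144
step 4: grad = -2.34144+3 = 0.65856; w = -2.34144 - 0.3·(0.65856) = -2.539008

-2.539008


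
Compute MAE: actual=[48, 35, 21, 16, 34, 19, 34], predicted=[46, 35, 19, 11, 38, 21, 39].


Absolute errors: |48-46|=2, |35-35|=0, |21-19|=2, |16-11|=5, |34-38|=4, |19-21|=2, |34-39|=5
Sum = 20
MAE = 20/7 = 20/7

20/7


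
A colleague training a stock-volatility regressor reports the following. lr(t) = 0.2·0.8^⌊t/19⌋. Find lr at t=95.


n_drops = ⌊95/19⌋ = 5
lr = 0.2·0.8^5 = 0.2·0.32768 = 0.065536

0.065536


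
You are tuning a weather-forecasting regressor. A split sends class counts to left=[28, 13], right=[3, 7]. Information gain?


Parent = [31, 20], H_parent = 0.9662
H_left = 0.9012 (n=41), H_right = 0.8813 (n=10)
H_children = (41/51)·0.9012 + (10/51)·0.8813 = 0.8973
IG = 0.9662 - 0.8973 = 0.0689

0.0689


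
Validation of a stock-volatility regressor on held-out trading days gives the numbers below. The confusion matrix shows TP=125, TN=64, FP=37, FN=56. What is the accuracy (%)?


Accuracy = (TP+TN)/(TP+TN+FP+FN)
= (125+64)/(282)
= 189/282 = 67.02%

67.02%


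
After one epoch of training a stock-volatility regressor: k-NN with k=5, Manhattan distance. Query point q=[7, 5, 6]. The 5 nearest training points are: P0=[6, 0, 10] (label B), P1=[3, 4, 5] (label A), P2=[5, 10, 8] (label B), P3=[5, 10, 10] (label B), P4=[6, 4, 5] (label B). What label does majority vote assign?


d(q,P0) = 10  (label B)
d(q,P1) = 6  (label A)
d(q,P2) = 9  (label B)
d(q,P3) = 11  (label B)
d(q,P4) = 3  (label B)
Votes: A=1, B=4
Majority → B

B


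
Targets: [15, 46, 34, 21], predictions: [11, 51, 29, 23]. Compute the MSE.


Squared errors: (15-11)²=16, (46-51)²=25, (34-29)²=25, (21-23)²=4
Sum = 70
MSE = 70/4 = 35/2

35/2


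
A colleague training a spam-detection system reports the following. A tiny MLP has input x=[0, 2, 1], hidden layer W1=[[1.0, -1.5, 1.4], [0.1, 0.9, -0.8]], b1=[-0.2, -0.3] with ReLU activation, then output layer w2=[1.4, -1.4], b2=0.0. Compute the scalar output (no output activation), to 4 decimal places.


z1[0] = (1.0)·(0) + (-1.5)·(2) + (1.4)·(1) - 0.2 = -1.8
z1[1] = (0.1)·(0) + (0.9)·(2) + (-0.8)·(1) - 0.3 = 0.7
h = ReLU(z1) = [0.0, 0.7]
output = (1.4)·(0.0) + (-1.4)·(0.7) + 0.0 = -0.98

-0.98


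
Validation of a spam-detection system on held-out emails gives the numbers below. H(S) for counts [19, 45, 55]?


Probabilities: [19/119, 45/119, 55/119] ≈ [0.1597, 0.3782, 0.4622]
H = -((19/119)·log₂(19/119) + (45/119)·log₂(45/119) + (55/119)·log₂(55/119))
  = 1.4678 bits

1.4678 bits


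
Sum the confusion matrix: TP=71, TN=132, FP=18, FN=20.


Total = TP + TN + FP + FN
= 71 + 132 + 18 + 20
= 241
(Predicted positive: 89, predicted negative: 152)

241


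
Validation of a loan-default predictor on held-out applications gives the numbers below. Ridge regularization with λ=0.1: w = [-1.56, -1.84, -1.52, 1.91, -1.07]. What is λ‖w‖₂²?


‖w‖₂² = (-1.56)² + (-1.84)² + (-1.52)² + (1.91)² + (-1.07)²
     = 2.4336 + 3.3856 + 2.3104 + 3.6481 + 1.1449
     = 12.9226
λ·‖w‖₂² = 0.1·12.9226 = 1.29226

1.29226


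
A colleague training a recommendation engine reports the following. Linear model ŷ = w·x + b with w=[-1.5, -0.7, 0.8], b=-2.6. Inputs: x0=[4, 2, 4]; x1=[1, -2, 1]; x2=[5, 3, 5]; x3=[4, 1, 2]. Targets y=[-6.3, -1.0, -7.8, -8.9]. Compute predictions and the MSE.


ŷ0 = (-1.5)·(4) + (-0.7)·(2) + (0.8)·(4) - 2.6 = -6.8
ŷ1 = (-1.5)·(1) + (-0.7)·(-2) + (0.8)·(1) - 2.6 = -1.9
ŷ2 = (-1.5)·(5) + (-0.7)·(3) + (0.8)·(5) - 2.6 = -8.2
ŷ3 = (-1.5)·(4) + (-0.7)·(1) + (0.8)·(2) - 2.6 = -7.7
errors² = [0.25, 0.81, 0.16, 1.44]
MSE = 2.6600/4 = 0.665

0.665


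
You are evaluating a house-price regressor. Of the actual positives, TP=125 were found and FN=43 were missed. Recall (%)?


Recall = TP/(TP+FN)
= 125/(125+43)
= 125/168 = 74.4%

74.4%


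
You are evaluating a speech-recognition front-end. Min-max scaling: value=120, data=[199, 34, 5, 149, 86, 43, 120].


min=5, max=199
(120-5)/(199-5) = 115/194 = 0.5928

0.5928


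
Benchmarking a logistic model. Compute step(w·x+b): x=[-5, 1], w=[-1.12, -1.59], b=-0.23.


z = (-5)·(-1.12) + (1)·(-1.59) - 0.23
  = 3.78
step(z) = 1 (z≥0)

1


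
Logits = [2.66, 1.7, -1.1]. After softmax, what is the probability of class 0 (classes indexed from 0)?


Exponentials: e^2.66=14.2963, e^1.7=5.4739, e^-1.1=0.3329
Sum = 20.1031
Softmax = [0.7111, 0.2723, 0.0166]
p[0] = 14.2963/20.1031 = 0.7111

0.7111


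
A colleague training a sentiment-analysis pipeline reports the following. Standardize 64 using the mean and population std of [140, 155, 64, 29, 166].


μ = 110.8, σ = 54.2859
z = (64 - 110.8)/54.2859 = -0.8621

-0.8621


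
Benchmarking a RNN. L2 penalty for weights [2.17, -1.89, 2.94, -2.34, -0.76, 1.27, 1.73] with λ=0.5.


‖w‖₂² = (2.17)² + (-1.89)² + (2.94)² + (-2.34)² + (-0.76)² + (1.27)² + (1.73)²
     = 4.7089 + 3.5721 + 8.6436 + 5.4756 + 0.5776 + 1.6129 + 2.9929
     = 27.5836
λ·‖w‖₂² = 0.5·27.5836 = 13.7918

13.7918


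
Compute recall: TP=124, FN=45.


Recall = TP/(TP+FN)
= 124/(124+45)
= 124/169 = 73.37%

73.37%


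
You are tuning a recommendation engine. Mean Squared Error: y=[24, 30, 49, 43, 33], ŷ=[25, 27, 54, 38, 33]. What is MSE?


Squared errors: (24-25)²=1, (30-27)²=9, (49-54)²=25, (43-38)²=25, (33-33)²=0
Sum = 60
MSE = 60/5 = 12

12


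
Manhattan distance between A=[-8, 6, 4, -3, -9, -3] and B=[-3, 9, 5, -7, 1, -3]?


d = |-8+ 3| + |6-9| + |4-5| + |-3+ 7| + |-9-1| + |-3+ 3|
  = 5 + 3 + 1 + 4 + 10 + 0
  = 23

23


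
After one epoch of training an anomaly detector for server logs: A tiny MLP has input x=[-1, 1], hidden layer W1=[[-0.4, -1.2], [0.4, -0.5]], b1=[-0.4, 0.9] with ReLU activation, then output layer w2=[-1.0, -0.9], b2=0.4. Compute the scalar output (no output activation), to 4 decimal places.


z1[0] = (-0.4)·(-1) + (-1.2)·(1) - 0.4 = -1.2
z1[1] = (0.4)·(-1) + (-0.5)·(1) + 0.9 = 0.0
h = ReLU(z1) = [0.0, 0.0]
output = (-1.0)·(0.0) + (-0.9)·(0.0) + 0.4 = 0.4

0.4


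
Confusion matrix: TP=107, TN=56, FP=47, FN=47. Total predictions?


Total = TP + TN + FP + FN
= 107 + 56 + 47 + 47
= 257
(Predicted positive: 154, predicted negative: 103)

257


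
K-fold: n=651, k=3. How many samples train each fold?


Fold size = 651/3 = 217
Training per fold = 651 - 217 = 434

434


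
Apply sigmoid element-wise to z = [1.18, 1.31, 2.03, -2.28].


σ(1.18) = 1/(1+e^-1.18) = 0.7649
σ(1.31) = 1/(1+e^-1.31) = 0.7875
σ(2.03) = 1/(1+e^-2.03) = 0.8839
σ(-2.28) = 1/(1+e^2.28) = 0.0928
result = [0.7649, 0.7875, 0.8839, 0.0928]

[0.7649, 0.7875, 0.8839, 0.0928]


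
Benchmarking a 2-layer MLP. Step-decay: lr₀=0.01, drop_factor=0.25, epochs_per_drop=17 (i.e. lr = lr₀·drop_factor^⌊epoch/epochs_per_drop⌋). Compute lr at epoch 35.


n_drops = ⌊35/17⌋ = 2
lr = 0.01·0.25^2 = 0.01·0.0625 = 0.000625

0.000625


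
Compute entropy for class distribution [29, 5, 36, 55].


Probabilities: [29/125, 5/125, 36/125, 55/125] ≈ [0.232, 0.04, 0.288, 0.44]
H = -((29/125)·log₂(29/125) + (5/125)·log₂(5/125) + (36/125)·log₂(36/125) + (55/125)·log₂(55/125))
  = 1.7131 bits

1.7131 bits


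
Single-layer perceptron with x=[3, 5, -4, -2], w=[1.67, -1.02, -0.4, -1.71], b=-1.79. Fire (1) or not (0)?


z = (3)·(1.67) + (5)·(-1.02) + (-4)·(-0.4) + (-2)·(-1.71) - 1.79
  = 3.14
step(z) = 1 (z≥0)

1


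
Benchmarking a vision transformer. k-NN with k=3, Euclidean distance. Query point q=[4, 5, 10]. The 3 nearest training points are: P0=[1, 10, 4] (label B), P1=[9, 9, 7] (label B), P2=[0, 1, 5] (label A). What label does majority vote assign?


d(q,P0) = 8.3666  (label B)
d(q,P1) = 7.0711  (label B)
d(q,P2) = 7.5498  (label A)
Votes: A=1, B=2
Majority → B

B


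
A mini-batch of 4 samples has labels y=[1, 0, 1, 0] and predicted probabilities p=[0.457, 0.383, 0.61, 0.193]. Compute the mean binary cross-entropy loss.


L[0] = -ln(0.457) = 0.7831
L[1] = -ln(1-0.383) = -ln(0.617) = 0.4829
L[2] = -ln(0.61) = 0.4943
L[3] = -ln(1-0.193) = -ln(0.807) = 0.2144
mean = (0.7831 + 0.4829 + 0.4943 + 0.2144)/4 = 0.4937

0.4937


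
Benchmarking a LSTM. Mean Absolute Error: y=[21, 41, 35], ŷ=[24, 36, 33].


Absolute errors: |21-24|=3, |41-36|=5, |35-33|=2
Sum = 10
MAE = 10/3 = 10/3

10/3


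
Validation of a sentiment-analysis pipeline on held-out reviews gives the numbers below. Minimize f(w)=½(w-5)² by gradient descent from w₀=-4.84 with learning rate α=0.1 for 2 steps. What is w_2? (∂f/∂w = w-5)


step 1: grad = -4.84-5 = -9.84; w = -4.84 - 0.1·(-9.84) = -3.856
step 2: grad = -3.856-5 = -8.856; w = -3.856 - 0.1·(-8.856) = -2.9704

-2.9704


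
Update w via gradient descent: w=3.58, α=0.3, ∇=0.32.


w_new = w - α·∇
= 3.58 - 0.3·0.32
= 3.58 - 0.096
= 3.484

3.484


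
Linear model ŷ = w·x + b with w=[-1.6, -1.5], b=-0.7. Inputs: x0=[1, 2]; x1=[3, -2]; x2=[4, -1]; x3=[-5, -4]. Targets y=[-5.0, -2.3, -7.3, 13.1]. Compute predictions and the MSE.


ŷ0 = (-1.6)·(1) + (-1.5)·(2) - 0.7 = -5.3
ŷ1 = (-1.6)·(3) + (-1.5)·(-2) - 0.7 = -2.5
ŷ2 = (-1.6)·(4) + (-1.5)·(-1) - 0.7 = -5.6
ŷ3 = (-1.6)·(-5) + (-1.5)·(-4) - 0.7 = 13.3
errors² = [0.09, 0.04, 2.89, 0.04]
MSE = 3.0600/4 = 0.765

0.765


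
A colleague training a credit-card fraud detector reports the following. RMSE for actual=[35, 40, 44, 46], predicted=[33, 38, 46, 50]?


MSE = 28/4 = 7
RMSE = √(28/4) = 2.6458

2.6458


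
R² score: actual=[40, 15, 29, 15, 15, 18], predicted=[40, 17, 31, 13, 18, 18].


ȳ = 22
SS_res = Σ(y-ŷ)² = 21
SS_tot = Σ(y-ȳ)² = 536
R² = 1 - SS_res/SS_tot = 1 - 0.0392 = 0.9608

0.9608


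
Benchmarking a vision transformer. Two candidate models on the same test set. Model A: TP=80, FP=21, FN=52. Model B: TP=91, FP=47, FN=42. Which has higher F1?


Model A: P=80/101=0.7921, R=80/132=0.6061, F1=2PR/(P+R)=2TP/(2TP+FP+FN)=160/233=0.6867
Model B: P=91/138=0.6594, R=91/133=0.6842, F1=2PR/(P+R)=2TP/(2TP+FP+FN)=182/271=0.6716
0.6867 > 0.6716 → Model A

Model A


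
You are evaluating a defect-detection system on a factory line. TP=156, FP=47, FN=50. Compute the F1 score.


Precision = 156/203 = 0.7685
Recall = 156/206 = 0.7573
F1 = 2·P·R/(P+R) = 2·TP/(2·TP+FP+FN) = 312/(312+47+50) = 312/409 = 0.7628

0.7628


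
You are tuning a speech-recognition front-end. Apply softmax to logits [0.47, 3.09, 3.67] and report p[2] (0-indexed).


Exponentials: e^0.47=1.6, e^3.09=21.9771, e^3.67=39.2519
Sum = 62.829
Softmax = [0.0255, 0.3498, 0.6247]
p[2] = 39.2519/62.829 = 0.6247

0.6247


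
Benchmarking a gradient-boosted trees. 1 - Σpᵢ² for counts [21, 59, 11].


Probabilities: [21/91, 59/91, 11/91] ≈ [0.2308, 0.6484, 0.1209]
Σpᵢ² = (441 + 3481 + 121)/91² = 4043/8281
Gini = 1 - Σpᵢ² = 1 - 4043/8281 = 0.5118

0.5118


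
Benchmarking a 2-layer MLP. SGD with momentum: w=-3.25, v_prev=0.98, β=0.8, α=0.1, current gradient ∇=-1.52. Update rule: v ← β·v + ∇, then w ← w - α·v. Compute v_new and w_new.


v_new = 0.8·0.98 - 1.52 = 0.784 - 1.52 = -0.736
w_new = -3.25 - 0.1·-0.736 = -3.25 + 0.0736 = -3.1764

v_new=-0.736, w_new=-3.1764


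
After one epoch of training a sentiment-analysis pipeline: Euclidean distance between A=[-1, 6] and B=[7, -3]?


d = √((-1-7)² + (6+ 3)²)
  = √(64 + 81)
  = √145 = 12.0416

12.0416


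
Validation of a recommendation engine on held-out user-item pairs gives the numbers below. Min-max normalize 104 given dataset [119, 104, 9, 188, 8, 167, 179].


min=8, max=188
(104-8)/(188-8) = 96/180 = 0.5333

0.5333


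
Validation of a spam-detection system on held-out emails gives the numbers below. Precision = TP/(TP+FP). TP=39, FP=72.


Precision = TP/(TP+FP)
= 39/(39+72)
= 39/111 = 35.14%

35.14%


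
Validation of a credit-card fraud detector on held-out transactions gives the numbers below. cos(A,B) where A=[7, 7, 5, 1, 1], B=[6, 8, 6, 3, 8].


A·B = 7·6 + 7·8 + 5·6 + 1·3 + 1·8 = 139
‖A‖ = √125 = 11.1803, ‖B‖ = √209 = 14.4568
cos = 139/(√125·√209) = 139/√26125 = 0.86

0.86


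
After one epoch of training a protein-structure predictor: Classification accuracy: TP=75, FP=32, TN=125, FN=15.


Accuracy = (TP+TN)/(TP+TN+FP+FN)
= (75+125)/(247)
= 200/247 = 80.97%

80.97%


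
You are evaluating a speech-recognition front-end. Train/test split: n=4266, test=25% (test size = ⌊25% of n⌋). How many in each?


Test = ⌊4266·25/100⌋ = 1066
Train = 4266 - 1066 = 3200

Train: 3200, Test: 1066


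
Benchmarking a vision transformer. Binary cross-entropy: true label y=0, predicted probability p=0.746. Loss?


BCE = -[y·ln(p) + (1-y)·ln(1-p)]
= -0 - 1·ln(1-0.746)
= -ln(0.254) = 1.3704

1.3704


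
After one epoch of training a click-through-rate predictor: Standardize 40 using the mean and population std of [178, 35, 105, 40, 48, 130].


μ = 89.3333, σ = 53.0021
z = (40 - 89.3333)/53.0021 = -0.9308

-0.9308


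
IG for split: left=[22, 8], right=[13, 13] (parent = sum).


Parent = [35, 21], H_parent = 0.9544
H_left = 0.8366 (n=30), H_right = 1 (n=26)
H_children = (30/56)·0.8366 + (26/56)·1 = 0.9125
IG = 0.9544 - 0.9125 = 0.0419

0.0419


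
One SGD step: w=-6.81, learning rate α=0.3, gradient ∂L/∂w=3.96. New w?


w_new = w - α·∇
= -6.81 - 0.3·3.96
= -6.81 - 1.188
= -7.998

-7.998


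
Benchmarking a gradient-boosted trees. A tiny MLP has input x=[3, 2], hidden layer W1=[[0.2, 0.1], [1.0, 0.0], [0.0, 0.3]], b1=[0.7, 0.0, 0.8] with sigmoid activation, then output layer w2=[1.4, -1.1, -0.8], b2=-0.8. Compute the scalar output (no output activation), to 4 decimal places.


z1[0] = (0.2)·(3) + (0.1)·(2) + 0.7 = 1.5
z1[1] = (1.0)·(3) + (0.0)·(2) + 0.0 = 3.0
z1[2] = (0.0)·(3) + (0.3)·(2) + 0.8 = 1.4
h = sigmoid(z1) = [0.8176, 0.9526, 0.8022]
output = (1.4)·(0.8176) + (-1.1)·(0.9526) + (-0.8)·(0.8022) - 0.8 = -1.345

-1.345


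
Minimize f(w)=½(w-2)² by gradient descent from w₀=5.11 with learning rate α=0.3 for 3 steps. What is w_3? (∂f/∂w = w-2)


step 1: grad = 5.11-2 = 3.11; w = 5.11 - 0.3·(3.11) = 4.177
step 2: grad = 4.177-2 = 2.177; w = 4.177 - 0.3·(2.177) = 3.5239
step 3: grad = 3.5239-2 = 1.5239; w = 3.5239 - 0.3·(1.5239) = 3.06673

3.06673


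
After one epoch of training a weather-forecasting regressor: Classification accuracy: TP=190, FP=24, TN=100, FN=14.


Accuracy = (TP+TN)/(TP+TN+FP+FN)
= (190+100)/(328)
= 290/328 = 88.41%

88.41%


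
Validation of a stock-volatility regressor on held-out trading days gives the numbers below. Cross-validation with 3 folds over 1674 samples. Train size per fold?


Fold size = 1674/3 = 558
Training per fold = 1674 - 558 = 1116

1116


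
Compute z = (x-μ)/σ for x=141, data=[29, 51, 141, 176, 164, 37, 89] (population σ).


μ = 98.1429, σ = 57.3969
z = (141 - 98.1429)/57.3969 = 0.7467

0.7467


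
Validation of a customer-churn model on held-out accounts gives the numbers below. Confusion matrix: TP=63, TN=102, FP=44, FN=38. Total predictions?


Total = TP + TN + FP + FN
= 63 + 102 + 44 + 38
= 247
(Predicted positive: 107, predicted negative: 140)

247


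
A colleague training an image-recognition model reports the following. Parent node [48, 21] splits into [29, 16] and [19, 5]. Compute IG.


Parent = [48, 21], H_parent = 0.8865
H_left = 0.9389 (n=45), H_right = 0.7383 (n=24)
H_children = (45/69)·0.9389 + (24/69)·0.7383 = 0.8691
IG = 0.8865 - 0.8691 = 0.0174

0.0174


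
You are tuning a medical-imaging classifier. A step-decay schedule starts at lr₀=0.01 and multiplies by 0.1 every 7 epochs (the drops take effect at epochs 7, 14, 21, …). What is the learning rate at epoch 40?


n_drops = ⌊40/7⌋ = 5
lr = 0.01·0.1^5 = 0.01·0.00001 = 0.0000001

0.0000001


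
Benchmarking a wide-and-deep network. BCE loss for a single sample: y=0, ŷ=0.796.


BCE = -[y·ln(p) + (1-y)·ln(1-p)]
= -0 - 1·ln(1-0.796)
= -ln(0.204) = 1.5896

1.5896


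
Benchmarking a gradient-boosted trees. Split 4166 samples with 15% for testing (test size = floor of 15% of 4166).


Test = ⌊4166·15/100⌋ = 624
Train = 4166 - 624 = 3542

Train: 3542, Test: 624


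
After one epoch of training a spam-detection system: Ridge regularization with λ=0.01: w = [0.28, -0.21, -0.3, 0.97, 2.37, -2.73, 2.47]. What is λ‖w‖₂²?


‖w‖₂² = (0.28)² + (-0.21)² + (-0.3)² + (0.97)² + (2.37)² + (-2.73)² + (2.47)²
     = 0.0784 + 0.0441 + 0.09 + 0.9409 + 5.6169 + 7.4529 + 6.1009
     = 20.3241
λ·‖w‖₂² = 0.01·20.3241 = 0.203241

0.203241


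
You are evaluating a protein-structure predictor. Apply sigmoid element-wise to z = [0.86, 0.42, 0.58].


σ(0.86) = 1/(1+e^-0.86) = 0.7027
σ(0.42) = 1/(1+e^-0.42) = 0.6035
σ(0.58) = 1/(1+e^-0.58) = 0.6411
result = [0.7027, 0.6035, 0.6411]

[0.7027, 0.6035, 0.6411]


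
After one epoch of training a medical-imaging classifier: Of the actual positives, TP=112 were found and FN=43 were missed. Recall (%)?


Recall = TP/(TP+FN)
= 112/(112+43)
= 112/155 = 72.26%

72.26%


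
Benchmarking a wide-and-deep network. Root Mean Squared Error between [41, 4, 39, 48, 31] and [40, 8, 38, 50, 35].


MSE = 38/5 = 7.6
RMSE = √(38/5) = 2.7568

2.7568


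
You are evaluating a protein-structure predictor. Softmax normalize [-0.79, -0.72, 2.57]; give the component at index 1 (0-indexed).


Exponentials: e^-0.79=0.4538, e^-0.72=0.4868, e^2.57=13.0658
Sum = 14.0064
Softmax = [0.0324, 0.0348, 0.9328]
p[1] = 0.4868/14.0064 = 0.0348

0.0348


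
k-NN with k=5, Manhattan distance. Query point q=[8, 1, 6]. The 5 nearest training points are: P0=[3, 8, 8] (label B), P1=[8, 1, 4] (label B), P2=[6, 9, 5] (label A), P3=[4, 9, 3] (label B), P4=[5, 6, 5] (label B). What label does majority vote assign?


d(q,P0) = 14  (label B)
d(q,P1) = 2  (label B)
d(q,P2) = 11  (label A)
d(q,P3) = 15  (label B)
d(q,P4) = 9  (label B)
Votes: A=1, B=4
Majority → B

B


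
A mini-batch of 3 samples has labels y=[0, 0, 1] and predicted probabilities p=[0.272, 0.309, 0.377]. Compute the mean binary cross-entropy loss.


L[0] = -ln(1-0.272) = -ln(0.728) = 0.3175
L[1] = -ln(1-0.309) = -ln(0.691) = 0.3696
L[2] = -ln(0.377) = 0.9755
mean = (0.3175 + 0.3696 + 0.9755)/3 = 0.5542

0.5542


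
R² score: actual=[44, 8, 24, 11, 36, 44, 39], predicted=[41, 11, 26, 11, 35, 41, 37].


ȳ = 29.4286
SS_res = Σ(y-ŷ)² = 36
SS_tot = Σ(y-ȳ)² = 1387.71
R² = 1 - SS_res/SS_tot = 1 - 0.0259 = 0.9741

0.9741


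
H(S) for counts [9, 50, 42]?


Probabilities: [9/101, 50/101, 42/101] ≈ [0.0891, 0.495, 0.4158]
H = -((9/101)·log₂(9/101) + (50/101)·log₂(50/101) + (42/101)·log₂(42/101))
  = 1.3394 bits

1.3394 bits


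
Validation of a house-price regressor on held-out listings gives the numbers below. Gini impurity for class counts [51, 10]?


Probabilities: [51/61, 10/61] ≈ [0.8361, 0.1639]
Σpᵢ² = (2601 + 100)/61² = 2701/3721
Gini = 1 - Σpᵢ² = 1 - 2701/3721 = 0.2741

0.2741


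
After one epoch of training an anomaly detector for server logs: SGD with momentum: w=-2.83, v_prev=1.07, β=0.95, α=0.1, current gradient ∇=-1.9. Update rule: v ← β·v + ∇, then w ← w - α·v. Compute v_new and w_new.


v_new = 0.95·1.07 - 1.9 = 1.0165 - 1.9 = -0.8835
w_new = -2.83 - 0.1·-0.8835 = -2.83 + 0.08835 = -2.74165

v_new=-0.8835, w_new=-2.74165


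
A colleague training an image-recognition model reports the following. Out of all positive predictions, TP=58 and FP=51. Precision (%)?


Precision = TP/(TP+FP)
= 58/(58+51)
= 58/109 = 53.21%

53.21%


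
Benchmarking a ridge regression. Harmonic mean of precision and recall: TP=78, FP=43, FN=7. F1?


Precision = 78/121 = 0.6446
Recall = 78/85 = 0.9176
F1 = 2·P·R/(P+R) = 2·TP/(2·TP+FP+FN) = 156/(156+43+7) = 156/206 = 0.7573

0.7573


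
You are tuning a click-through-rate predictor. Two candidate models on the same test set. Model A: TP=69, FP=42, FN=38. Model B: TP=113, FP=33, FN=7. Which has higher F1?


Model A: P=69/111=0.6216, R=69/107=0.6449, F1=2PR/(P+R)=2TP/(2TP+FP+FN)=138/218=0.633
Model B: P=113/146=0.774, R=113/120=0.9417, F1=2PR/(P+R)=2TP/(2TP+FP+FN)=226/266=0.8496
0.633 < 0.8496 → Model B

Model B


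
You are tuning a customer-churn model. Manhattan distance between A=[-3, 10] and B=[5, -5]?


d = |-3-5| + |10+ 5|
  = 8 + 15
  = 23

23


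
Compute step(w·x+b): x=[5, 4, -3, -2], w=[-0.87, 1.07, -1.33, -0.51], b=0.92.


z = (5)·(-0.87) + (4)·(1.07) + (-3)·(-1.33) + (-2)·(-0.51) + 0.92
  = 5.86
step(z) = 1 (z≥0)

1


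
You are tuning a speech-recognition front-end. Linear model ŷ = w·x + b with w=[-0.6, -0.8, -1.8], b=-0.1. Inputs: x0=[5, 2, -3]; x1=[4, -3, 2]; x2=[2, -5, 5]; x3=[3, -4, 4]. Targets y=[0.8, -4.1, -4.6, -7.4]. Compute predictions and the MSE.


ŷ0 = (-0.6)·(5) + (-0.8)·(2) + (-1.8)·(-3) - 0.1 = 0.7
ŷ1 = (-0.6)·(4) + (-0.8)·(-3) + (-1.8)·(2) - 0.1 = -3.7
ŷ2 = (-0.6)·(2) + (-0.8)·(-5) + (-1.8)·(5) - 0.1 = -6.3
ŷ3 = (-0.6)·(3) + (-0.8)·(-4) + (-1.8)·(4) - 0.1 = -5.9
errors² = [0.01, 0.16, 2.89, 2.25]
MSE = 5.3100/4 = 1.3275

1.3275


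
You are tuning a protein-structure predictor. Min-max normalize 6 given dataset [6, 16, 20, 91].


min=6, max=91
(6-6)/(91-6) = 0/85 = 0.0

0.0


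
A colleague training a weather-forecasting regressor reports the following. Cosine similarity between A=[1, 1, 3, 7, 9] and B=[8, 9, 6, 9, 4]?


A·B = 1·8 + 1·9 + 3·6 + 7·9 + 9·4 = 134
‖A‖ = √141 = 11.8743, ‖B‖ = √278 = 16.6733
cos = 134/(√141·√278) = 134/√39198 = 0.6768

0.6768


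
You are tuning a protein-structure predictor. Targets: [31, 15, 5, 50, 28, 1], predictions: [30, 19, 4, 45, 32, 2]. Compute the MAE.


Absolute errors: |31-30|=1, |15-19|=4, |5-4|=1, |50-45|=5, |28-32|=4, |1-2|=1
Sum = 16
MAE = 16/6 = 8/3

8/3


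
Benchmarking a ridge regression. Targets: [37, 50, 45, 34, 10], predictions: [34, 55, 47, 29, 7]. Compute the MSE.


Squared errors: (37-34)²=9, (50-55)²=25, (45-47)²=4, (34-29)²=25, (10-7)²=9
Sum = 72
MSE = 72/5 = 72/5

72/5


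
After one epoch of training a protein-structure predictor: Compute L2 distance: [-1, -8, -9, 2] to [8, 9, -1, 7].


d = √((-1-8)² + (-8-9)² + (-9+ 1)² + (2-7)²)
  = √(81 + 289 + 64 + 25)
  = √459 = 21.4243

21.4243


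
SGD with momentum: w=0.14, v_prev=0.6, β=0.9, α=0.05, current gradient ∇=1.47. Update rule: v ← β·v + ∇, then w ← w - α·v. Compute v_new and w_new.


v_new = 0.9·0.6 + 1.47 = 0.54 + 1.47 = 2.01
w_new = 0.14 - 0.05·2.01 = 0.14 - 0.1005 = 0.0395

v_new=2.01, w_new=0.0395


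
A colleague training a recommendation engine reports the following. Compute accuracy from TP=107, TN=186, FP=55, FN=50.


Accuracy = (TP+TN)/(TP+TN+FP+FN)
= (107+186)/(398)
= 293/398 = 73.62%

73.62%


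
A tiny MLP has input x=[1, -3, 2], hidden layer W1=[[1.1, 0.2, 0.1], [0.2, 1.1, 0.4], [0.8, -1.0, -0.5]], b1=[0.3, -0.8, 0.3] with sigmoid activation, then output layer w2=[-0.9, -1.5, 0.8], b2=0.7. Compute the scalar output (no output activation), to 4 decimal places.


z1[0] = (1.1)·(1) + (0.2)·(-3) + (0.1)·(2) + 0.3 = 1.0
z1[1] = (0.2)·(1) + (1.1)·(-3) + (0.4)·(2) - 0.8 = -3.1
z1[2] = (0.8)·(1) + (-1.0)·(-3) + (-0.5)·(2) + 0.3 = 3.1
h = sigmoid(z1) = [0.7311, 0.0431, 0.9569]
output = (-0.9)·(0.7311) + (-1.5)·(0.0431) + (0.8)·(0.9569) + 0.7 = 0.7429

0.7429


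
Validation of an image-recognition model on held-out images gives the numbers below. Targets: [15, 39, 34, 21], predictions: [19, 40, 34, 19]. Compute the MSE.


Squared errors: (15-19)²=16, (39-40)²=1, (34-34)²=0, (21-19)²=4
Sum = 21
MSE = 21/4 = 21/4

21/4


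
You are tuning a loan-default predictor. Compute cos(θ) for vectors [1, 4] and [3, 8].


A·B = 1·3 + 4·8 = 35
‖A‖ = √17 = 4.1231, ‖B‖ = √73 = 8.544
cos = 35/(√17·√73) = 35/√1241 = 0.9935

0.9935


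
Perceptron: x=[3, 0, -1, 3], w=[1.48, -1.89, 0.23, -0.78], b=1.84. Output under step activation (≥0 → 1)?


z = (3)·(1.48) + (0)·(-1.89) + (-1)·(0.23) + (3)·(-0.78) + 1.84
  = 3.71
step(z) = 1 (z≥0)

1


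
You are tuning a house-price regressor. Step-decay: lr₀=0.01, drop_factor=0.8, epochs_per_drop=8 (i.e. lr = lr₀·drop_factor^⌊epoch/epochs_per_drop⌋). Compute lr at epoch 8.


n_drops = ⌊8/8⌋ = 1
lr = 0.01·0.8^1 = 0.01·0.8 = 0.008

0.008


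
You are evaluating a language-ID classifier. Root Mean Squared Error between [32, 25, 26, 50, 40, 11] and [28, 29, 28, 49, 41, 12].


MSE = 39/6 = 6.5
RMSE = √(39/6) = 2.5495

2.5495


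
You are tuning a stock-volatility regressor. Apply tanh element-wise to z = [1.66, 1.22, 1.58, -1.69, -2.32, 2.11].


tanh(1.66) = 0.9302
tanh(1.22) = 0.8397
tanh(1.58) = 0.9186
tanh(-1.69) = -0.9341
tanh(-2.32) = -0.9809
tanh(2.11) = 0.971
result = [0.9302, 0.8397, 0.9186, -0.9341, -0.9809, 0.971]

[0.9302, 0.8397, 0.9186, -0.9341, -0.9809, 0.971]


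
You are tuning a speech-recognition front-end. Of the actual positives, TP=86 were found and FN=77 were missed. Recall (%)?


Recall = TP/(TP+FN)
= 86/(86+77)
= 86/163 = 52.76%

52.76%


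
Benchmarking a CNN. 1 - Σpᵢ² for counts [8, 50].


Probabilities: [8/58, 50/58] ≈ [0.1379, 0.8621]
Σpᵢ² = (64 + 2500)/58² = 2564/3364
Gini = 1 - Σpᵢ² = 1 - 2564/3364 = 0.2378

0.2378


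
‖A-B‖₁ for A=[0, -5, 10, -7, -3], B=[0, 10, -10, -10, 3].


d = |0-0| + |-5-10| + |10+ 10| + |-7+ 10| + |-3-3|
  = 0 + 15 + 20 + 3 + 6
  = 44

44


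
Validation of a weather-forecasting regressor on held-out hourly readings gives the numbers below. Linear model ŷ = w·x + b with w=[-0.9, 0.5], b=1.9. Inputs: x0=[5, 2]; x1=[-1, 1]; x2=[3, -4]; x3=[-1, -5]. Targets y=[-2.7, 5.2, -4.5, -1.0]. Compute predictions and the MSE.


ŷ0 = (-0.9)·(5) + (0.5)·(2) + 1.9 = -1.6
ŷ1 = (-0.9)·(-1) + (0.5)·(1) + 1.9 = 3.3
ŷ2 = (-0.9)·(3) + (0.5)·(-4) + 1.9 = -2.8
ŷ3 = (-0.9)·(-1) + (0.5)·(-5) + 1.9 = 0.3
errors² = [1.21, 3.61, 2.89, 1.69]
MSE = 9.4000/4 = 2.35

2.35


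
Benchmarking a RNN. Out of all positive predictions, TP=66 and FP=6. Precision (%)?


Precision = TP/(TP+FP)
= 66/(66+6)
= 66/72 = 91.67%

91.67%


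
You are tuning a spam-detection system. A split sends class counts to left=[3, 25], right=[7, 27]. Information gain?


Parent = [10, 52], H_parent = 0.6374
H_left = 0.4912 (n=28), H_right = 0.7335 (n=34)
H_children = (28/62)·0.4912 + (34/62)·0.7335 = 0.6241
IG = 0.6374 - 0.6241 = 0.0133

0.0133


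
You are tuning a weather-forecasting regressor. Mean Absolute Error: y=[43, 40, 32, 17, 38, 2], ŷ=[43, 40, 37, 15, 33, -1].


Absolute errors: |43-43|=0, |40-40|=0, |32-37|=5, |17-15|=2, |38-33|=5, |2+ 1|=3
Sum = 15
MAE = 15/6 = 5/2

5/2


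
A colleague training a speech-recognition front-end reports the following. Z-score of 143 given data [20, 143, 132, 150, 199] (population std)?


μ = 128.8, σ = 59.0369
z = (143 - 128.8)/59.0369 = 0.2405

0.2405


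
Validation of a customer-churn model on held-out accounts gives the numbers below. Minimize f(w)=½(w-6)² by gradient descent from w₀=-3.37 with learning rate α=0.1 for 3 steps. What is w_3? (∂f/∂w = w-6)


step 1: grad = -3.37-6 = -9.37; w = -3.37 - 0.1·(-9.37) = -2.433
step 2: grad = -2.433-6 = -8.433; w = -2.433 - 0.1·(-8.433) = -1.5897
step 3: grad = -1.5897-6 = -7.5897; w = -1.5897 - 0.1·(-7.5897) = -0.83073

-0.83073


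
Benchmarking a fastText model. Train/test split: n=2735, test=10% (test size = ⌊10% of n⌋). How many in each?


Test = ⌊2735·10/100⌋ = 273
Train = 2735 - 273 = 2462

Train: 2462, Test: 273


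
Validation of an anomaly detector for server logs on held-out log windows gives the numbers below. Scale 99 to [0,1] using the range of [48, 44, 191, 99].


min=44, max=191
(99-44)/(191-44) = 55/147 = 0.3741

0.3741


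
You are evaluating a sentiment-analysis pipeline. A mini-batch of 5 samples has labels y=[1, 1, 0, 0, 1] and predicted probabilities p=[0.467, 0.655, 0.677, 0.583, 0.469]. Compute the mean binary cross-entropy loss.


L[0] = -ln(0.467) = 0.7614
L[1] = -ln(0.655) = 0.4231
L[2] = -ln(1-0.677) = -ln(0.323) = 1.1301
L[3] = -ln(1-0.583) = -ln(0.417) = 0.8747
L[4] = -ln(0.469) = 0.7572
mean = (0.7614 + 0.4231 + 1.1301 + 0.8747 + 0.7572)/5 = 0.7893

0.7893


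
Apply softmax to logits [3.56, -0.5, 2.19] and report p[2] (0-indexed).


Exponentials: e^3.56=35.1632, e^-0.5=0.6065, e^2.19=8.9352
Sum = 44.7049
Softmax = [0.7866, 0.0136, 0.1999]
p[2] = 8.9352/44.7049 = 0.1999

0.1999


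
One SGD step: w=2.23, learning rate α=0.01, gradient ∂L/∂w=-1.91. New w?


w_new = w - α·∇
= 2.23 - 0.01·-1.91
= 2.23 + 0.0191
= 2.2491

2.2491


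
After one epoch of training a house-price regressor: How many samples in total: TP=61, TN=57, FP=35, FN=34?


Total = TP + TN + FP + FN
= 61 + 57 + 35 + 34
= 187
(Predicted positive: 96, predicted negative: 91)

187


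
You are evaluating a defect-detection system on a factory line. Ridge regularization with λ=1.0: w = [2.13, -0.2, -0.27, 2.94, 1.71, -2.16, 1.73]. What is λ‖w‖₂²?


‖w‖₂² = (2.13)² + (-0.2)² + (-0.27)² + (2.94)² + (1.71)² + (-2.16)² + (1.73)²
     = 4.5369 + 0.04 + 0.0729 + 8.6436 + 2.9241 + 4.6656 + 2.9929
     = 23.876
λ·‖w‖₂² = 1.0·23.876 = 23.876

23.876


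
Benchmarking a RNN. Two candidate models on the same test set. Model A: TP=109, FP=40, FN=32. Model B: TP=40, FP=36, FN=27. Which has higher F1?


Model A: P=109/149=0.7315, R=109/141=0.773, F1=2PR/(P+R)=2TP/(2TP+FP+FN)=218/290=0.7517
Model B: P=40/76=0.5263, R=40/67=0.597, F1=2PR/(P+R)=2TP/(2TP+FP+FN)=80/143=0.5594
0.7517 > 0.5594 → Model A

Model A


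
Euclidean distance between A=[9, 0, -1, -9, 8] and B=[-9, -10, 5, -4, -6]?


d = √((9+ 9)² + (0+ 10)² + (-1-5)² + (-9+ 4)² + (8+ 6)²)
  = √(324 + 100 + 36 + 25 + 196)
  = √681 = 26.096

26.096


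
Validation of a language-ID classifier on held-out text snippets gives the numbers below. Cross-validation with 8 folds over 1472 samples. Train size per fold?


Fold size = 1472/8 = 184
Training per fold = 1472 - 184 = 1288

1288


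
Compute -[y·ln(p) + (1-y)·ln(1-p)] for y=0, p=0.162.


BCE = -[y·ln(p) + (1-y)·ln(1-p)]
= -0 - 1·ln(1-0.162)
= -ln(0.838) = 0.1767

0.1767


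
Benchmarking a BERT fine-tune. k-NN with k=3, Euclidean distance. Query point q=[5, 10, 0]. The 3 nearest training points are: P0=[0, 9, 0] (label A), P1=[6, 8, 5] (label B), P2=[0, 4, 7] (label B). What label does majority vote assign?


d(q,P0) = 5.099  (label A)
d(q,P1) = 5.4772  (label B)
d(q,P2) = 10.4881  (label B)
Votes: A=1, B=2
Majority → B

B


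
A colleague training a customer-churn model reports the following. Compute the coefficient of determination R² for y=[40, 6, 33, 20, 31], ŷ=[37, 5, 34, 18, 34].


ȳ = 26
SS_res = Σ(y-ŷ)² = 24
SS_tot = Σ(y-ȳ)² = 706
R² = 1 - SS_res/SS_tot = 1 - 0.034 = 0.966

0.966


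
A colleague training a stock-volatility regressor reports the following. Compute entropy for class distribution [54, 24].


Probabilities: [54/78, 24/78] ≈ [0.6923, 0.3077]
H = -((54/78)·log₂(54/78) + (24/78)·log₂(24/78))
  = 0.8905 bits

0.8905 bits


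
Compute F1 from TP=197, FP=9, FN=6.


Precision = 197/206 = 0.9563
Recall = 197/203 = 0.9704
F1 = 2·P·R/(P+R) = 2·TP/(2·TP+FP+FN) = 394/(394+9+6) = 394/409 = 0.9633

0.9633


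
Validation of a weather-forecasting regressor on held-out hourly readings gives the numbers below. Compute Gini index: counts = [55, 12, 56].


Probabilities: [55/123, 12/123, 56/123] ≈ [0.4472, 0.0976, 0.4553]
Σpᵢ² = (3025 + 144 + 3136)/123² = 6305/15129
Gini = 1 - Σpᵢ² = 1 - 6305/15129 = 0.5833

0.5833


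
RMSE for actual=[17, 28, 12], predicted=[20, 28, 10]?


MSE = 13/3 = 4.3333
RMSE = √(13/3) = 2.0817

2.0817


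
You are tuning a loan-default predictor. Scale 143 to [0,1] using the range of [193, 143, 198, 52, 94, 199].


min=52, max=199
(143-52)/(199-52) = 91/147 = 0.619

0.619


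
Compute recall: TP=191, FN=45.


Recall = TP/(TP+FN)
= 191/(191+45)
= 191/236 = 80.93%

80.93%


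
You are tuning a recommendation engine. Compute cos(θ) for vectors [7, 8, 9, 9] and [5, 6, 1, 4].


A·B = 7·5 + 8·6 + 9·1 + 9·4 = 128
‖A‖ = √275 = 16.5831, ‖B‖ = √78 = 8.8318
cos = 128/(√275·√78) = 128/√21450 = 0.874

0.874


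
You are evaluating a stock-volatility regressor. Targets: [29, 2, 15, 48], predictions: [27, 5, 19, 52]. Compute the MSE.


Squared errors: (29-27)²=4, (2-5)²=9, (15-19)²=16, (48-52)²=16
Sum = 45
MSE = 45/4 = 45/4

45/4


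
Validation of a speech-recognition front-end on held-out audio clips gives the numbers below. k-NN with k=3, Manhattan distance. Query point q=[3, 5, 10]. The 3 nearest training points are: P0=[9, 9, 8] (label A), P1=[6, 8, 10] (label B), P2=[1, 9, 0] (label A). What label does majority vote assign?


d(q,P0) = 12  (label A)
d(q,P1) = 6  (label B)
d(q,P2) = 16  (label A)
Votes: A=2, B=1
Majority → A

A


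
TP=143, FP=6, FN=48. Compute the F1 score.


Precision = 143/149 = 0.9597
Recall = 143/191 = 0.7487
F1 = 2·P·R/(P+R) = 2·TP/(2·TP+FP+FN) = 286/(286+6+48) = 286/340 = 0.8412

0.8412


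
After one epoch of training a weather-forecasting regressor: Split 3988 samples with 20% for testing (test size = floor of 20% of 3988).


Test = ⌊3988·20/100⌋ = 797
Train = 3988 - 797 = 3191

Train: 3191, Test: 797


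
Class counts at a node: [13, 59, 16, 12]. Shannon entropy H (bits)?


Probabilities: [13/100, 59/100, 16/100, 12/100] ≈ [0.13, 0.59, 0.16, 0.12]
H = -((13/100)·log₂(13/100) + (59/100)·log₂(59/100) + (16/100)·log₂(16/100) + (12/100)·log₂(12/100))
  = 1.6218 bits

1.6218 bits


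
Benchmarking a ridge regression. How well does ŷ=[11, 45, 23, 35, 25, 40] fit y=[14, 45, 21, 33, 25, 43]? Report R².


ȳ = 30.1667
SS_res = Σ(y-ŷ)² = 26
SS_tot = Σ(y-ȳ)² = 764.83
R² = 1 - SS_res/SS_tot = 1 - 0.034 = 0.966

0.966


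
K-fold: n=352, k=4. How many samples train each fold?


Fold size = 352/4 = 88
Training per fold = 352 - 88 = 264

264


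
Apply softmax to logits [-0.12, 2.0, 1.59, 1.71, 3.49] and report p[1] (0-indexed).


Exponentials: e^-0.12=0.8869, e^2.0=7.3891, e^1.59=4.9037, e^1.71=5.529, e^3.49=32.7859
Sum = 51.4946
Softmax = [0.0172, 0.1435, 0.0952, 0.1074, 0.6367]
p[1] = 7.3891/51.4946 = 0.1435

0.1435


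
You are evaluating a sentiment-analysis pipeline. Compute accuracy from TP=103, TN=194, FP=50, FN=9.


Accuracy = (TP+TN)/(TP+TN+FP+FN)
= (103+194)/(356)
= 297/356 = 83.43%

83.43%


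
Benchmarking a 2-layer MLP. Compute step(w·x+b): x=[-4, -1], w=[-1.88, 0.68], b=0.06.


z = (-4)·(-1.88) + (-1)·(0.68) + 0.06
  = 6.9
step(z) = 1 (z≥0)

1


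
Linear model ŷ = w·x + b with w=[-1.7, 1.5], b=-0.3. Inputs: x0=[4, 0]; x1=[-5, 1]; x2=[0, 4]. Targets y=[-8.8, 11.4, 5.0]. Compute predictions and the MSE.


ŷ0 = (-1.7)·(4) + (1.5)·(0) - 0.3 = -7.1
ŷ1 = (-1.7)·(-5) + (1.5)·(1) - 0.3 = 9.7
ŷ2 = (-1.7)·(0) + (1.5)·(4) - 0.3 = 5.7
errors² = [2.89, 2.89, 0.49]
MSE = 6.2700/3 = 2.09

2.09
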